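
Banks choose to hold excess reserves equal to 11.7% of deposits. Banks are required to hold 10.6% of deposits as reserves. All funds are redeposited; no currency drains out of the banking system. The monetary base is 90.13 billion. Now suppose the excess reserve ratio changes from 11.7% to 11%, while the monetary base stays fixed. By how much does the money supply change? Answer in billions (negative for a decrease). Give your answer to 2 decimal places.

Initially m₁ = 1 / (0.106 + 0.117) ≈ 4.48430, so M₁ = 4.48430 × 90.13 ≈ 404.17 billion.
After the change m₂ = 1 / (0.106 + 0.11) ≈ 4.62963, so M₂ = 4.62963 × 90.13 ≈ 417.2686 billion.
ΔM = M₂ − M₁ = 417.2686 − 404.17 = 13.0986 billion.

13.10 billion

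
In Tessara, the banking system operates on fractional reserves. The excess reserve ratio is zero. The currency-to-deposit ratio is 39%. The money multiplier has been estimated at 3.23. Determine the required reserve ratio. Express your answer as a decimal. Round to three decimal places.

Using m = 3.23. Since m = (1 + c)/(c + rr + e), the denominator satisfies c + rr + e = (1 + c)/m = (1 + 0.39) / 3.23 ≈ 0.430341.
With c = 0.39 and e = 0, the required reserve ratio is 0.430341 − 0.39 − 0 = 0.040341.

0.040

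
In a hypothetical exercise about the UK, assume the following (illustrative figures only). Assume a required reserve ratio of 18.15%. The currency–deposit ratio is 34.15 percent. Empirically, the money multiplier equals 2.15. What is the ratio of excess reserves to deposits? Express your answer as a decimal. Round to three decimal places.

0.101

Using m = 2.15. Since m = (1 + c)/(c + rr + e), the denominator satisfies c + rr + e = (1 + c)/m = (1 + 0.3415) / 2.15 ≈ 0.623953.
With c = 0.3415 and rr = 0.1815, the ratio of excess reserves to deposits is 0.623953 − 0.3415 − 0.1815 = 0.100953.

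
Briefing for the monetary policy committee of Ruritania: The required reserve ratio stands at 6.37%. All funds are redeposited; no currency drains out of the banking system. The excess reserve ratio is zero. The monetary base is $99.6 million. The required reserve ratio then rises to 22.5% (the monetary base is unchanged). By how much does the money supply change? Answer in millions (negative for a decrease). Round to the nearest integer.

Initially m₁ = 1 / (0.0637) ≈ 15.6986, so M₁ = 15.6986 × 99.6 ≈ 1563.5806 million.
After the change m₂ = 1 / (0.225) ≈ 4.4444, so M₂ = 4.4444 × 99.6 ≈ 442.6622 million.
ΔM = M₂ − M₁ = 442.6622 − 1563.5806 = -1120.9184 million.

-1121 million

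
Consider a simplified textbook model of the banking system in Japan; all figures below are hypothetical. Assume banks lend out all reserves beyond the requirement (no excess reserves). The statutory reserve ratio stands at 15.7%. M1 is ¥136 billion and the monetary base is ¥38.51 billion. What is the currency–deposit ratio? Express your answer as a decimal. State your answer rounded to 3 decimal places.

Using m = M/MB = 136/38.51 ≈ 3.531550. From m = (1 + c)/(c + rr + e), rearranging gives 1 + c = m·(c + rr + e), so c·(1 − m) = m·(rr + e) − 1.
Hence c = [m·(rr + e) − 1]/(1 − m) = [3.531550 × (0.157 + 0) − 1] / (1 − 3.531550) ≈ 0.175998.

0.176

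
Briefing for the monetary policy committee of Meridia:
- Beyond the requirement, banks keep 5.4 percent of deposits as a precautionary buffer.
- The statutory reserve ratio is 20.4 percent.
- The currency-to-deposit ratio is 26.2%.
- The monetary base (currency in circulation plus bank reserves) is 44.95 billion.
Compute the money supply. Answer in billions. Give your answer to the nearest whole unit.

109 billion

The money multiplier is m = (1 + c) / (rr + e + c) = (1 + 0.262) / (0.204 + 0.054 + 0.262) ≈ 2.4269.
So M = m × MB = 2.4269 × 44.95 ≈ 109.0892 billion.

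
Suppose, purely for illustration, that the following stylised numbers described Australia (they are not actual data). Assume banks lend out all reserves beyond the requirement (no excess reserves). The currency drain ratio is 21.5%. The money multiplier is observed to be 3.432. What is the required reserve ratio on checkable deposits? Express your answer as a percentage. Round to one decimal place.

13.9%

Using m = 3.432. Since m = (1 + c)/(c + rr + e), the denominator satisfies c + rr + e = (1 + c)/m = (1 + 0.215) / 3.432 ≈ 0.354021.
With c = 0.215 and e = 0, the required reserve ratio on checkable deposits is 0.354021 − 0.215 − 0 = 0.139021.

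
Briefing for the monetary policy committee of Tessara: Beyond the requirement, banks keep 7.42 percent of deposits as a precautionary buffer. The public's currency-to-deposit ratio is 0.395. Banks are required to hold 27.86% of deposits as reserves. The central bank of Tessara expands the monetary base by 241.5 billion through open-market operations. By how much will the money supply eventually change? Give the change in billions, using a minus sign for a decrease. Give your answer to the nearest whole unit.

451 billion

The money multiplier is m = (1 + c) / (rr + e + c) = (1 + 0.395) / (0.2786 + 0.0742 + 0.395) ≈ 1.8655.
The purchase adds 241.5 billion of base, so ΔM = m × ΔMB = 1.8655 × (+241.5) ≈ 450.5182 billion.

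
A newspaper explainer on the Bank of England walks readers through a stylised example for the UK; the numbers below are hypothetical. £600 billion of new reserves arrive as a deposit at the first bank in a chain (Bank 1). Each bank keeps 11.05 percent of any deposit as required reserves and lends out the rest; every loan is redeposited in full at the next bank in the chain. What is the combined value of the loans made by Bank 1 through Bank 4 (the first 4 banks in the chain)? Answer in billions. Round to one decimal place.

£1806.3 billion

Bank i lends (1 − rr)^i of the original deposit: Bank 1 lends 600·0.8895 = 533.7000, Bank 2 lends 600·0.8895² ≈ 474.7261, and so on.
Summing a geometric series: total = 600·[0.8895·(1 − 0.8895^4) / (1 − 0.8895)] ≈ 1806.3033 billion.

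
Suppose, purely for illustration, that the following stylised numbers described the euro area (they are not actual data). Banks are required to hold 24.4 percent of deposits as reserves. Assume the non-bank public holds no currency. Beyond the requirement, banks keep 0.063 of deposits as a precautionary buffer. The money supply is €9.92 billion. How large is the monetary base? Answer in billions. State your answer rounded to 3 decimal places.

€3.045 billion

The money multiplier is m = 1 / (rr + e) = 1 / (0.244 + 0.063) ≈ 3.25733.
MB = M / m = 9.92 / 3.25733 ≈ 3.0454 billion.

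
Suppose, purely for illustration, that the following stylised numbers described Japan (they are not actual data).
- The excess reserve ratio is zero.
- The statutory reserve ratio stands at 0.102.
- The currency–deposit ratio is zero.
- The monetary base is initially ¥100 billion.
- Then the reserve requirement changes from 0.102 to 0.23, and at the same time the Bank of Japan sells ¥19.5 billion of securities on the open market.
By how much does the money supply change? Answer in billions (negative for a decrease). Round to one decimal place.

Before: m₁ = 1 / (0.102) ≈ 9.8039, MB₁ = 100, so M₁ = 9.8039 × 100 = 980.39 billion.
After: m₂ = 1 / (0.23) ≈ 4.3478, MB₂ = 100 − 19.5 = 80.5, so M₂ = 4.3478 × 80.5 = 349.9979 billion.
ΔM = M₂ − M₁ = 349.9979 − 980.39 = -630.3921 billion.

-630.4 billion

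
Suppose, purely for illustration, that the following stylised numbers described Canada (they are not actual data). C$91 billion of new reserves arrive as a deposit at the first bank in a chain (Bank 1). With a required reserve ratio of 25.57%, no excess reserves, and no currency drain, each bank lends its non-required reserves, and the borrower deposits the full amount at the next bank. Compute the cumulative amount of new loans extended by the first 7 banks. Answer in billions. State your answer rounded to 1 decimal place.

C$231.4 billion

Bank i lends (1 − rr)^i of the original deposit: Bank 1 lends 91·0.7443 = 67.7313, Bank 2 lends 91·0.7443² ≈ 50.4124, and so on.
Summing a geometric series: total = 91·[0.7443·(1 − 0.7443^7) / (1 − 0.7443)] ≈ 231.3665 billion.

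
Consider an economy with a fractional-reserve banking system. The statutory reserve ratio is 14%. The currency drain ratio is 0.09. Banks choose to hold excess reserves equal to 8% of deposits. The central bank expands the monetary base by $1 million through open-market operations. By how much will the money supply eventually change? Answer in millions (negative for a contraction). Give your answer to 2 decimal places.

$3.52 million

The money multiplier is m = (1 + c) / (rr + e + c) = (1 + 0.09) / (0.14 + 0.08 + 0.09) ≈ 3.5161.
The purchase adds 1 million of base, so ΔM = m × ΔMB = 3.5161 × (+1) = 3.5161 million.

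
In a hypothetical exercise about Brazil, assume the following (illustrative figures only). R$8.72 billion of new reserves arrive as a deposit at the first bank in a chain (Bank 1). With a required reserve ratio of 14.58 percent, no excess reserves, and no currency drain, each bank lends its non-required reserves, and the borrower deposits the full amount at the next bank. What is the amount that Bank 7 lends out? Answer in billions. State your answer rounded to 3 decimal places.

R$2.894 billion

Each bank lends a fraction (1 − rr) = 0.8542 of the deposit it receives, so Bank 7 receives 8.72·0.8542^6 and lends 8.72·0.8542^7 ≈ 2.8936 billion.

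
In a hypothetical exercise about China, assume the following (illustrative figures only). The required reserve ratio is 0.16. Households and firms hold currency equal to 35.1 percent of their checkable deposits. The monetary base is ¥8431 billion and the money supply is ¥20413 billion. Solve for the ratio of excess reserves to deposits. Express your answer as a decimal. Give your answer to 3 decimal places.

Using m = M/MB = 20413/8431 ≈ 2.421184. Since m = (1 + c)/(c + rr + e), the denominator satisfies c + rr + e = (1 + c)/m = (1 + 0.351) / 2.421184 ≈ 0.557991.
With c = 0.351 and rr = 0.16, the ratio of excess reserves to deposits is 0.557991 − 0.351 − 0.16 = 0.046991.

0.047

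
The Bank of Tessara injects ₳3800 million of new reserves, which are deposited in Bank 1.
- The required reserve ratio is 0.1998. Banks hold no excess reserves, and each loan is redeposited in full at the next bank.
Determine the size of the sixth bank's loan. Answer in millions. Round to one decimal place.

Each bank lends a fraction (1 − rr) = 0.8002 of the deposit it receives, so Bank 6 receives 3800·0.8002^5 and lends 3800·0.8002^6 ≈ 997.6424 million.

₳997.6 million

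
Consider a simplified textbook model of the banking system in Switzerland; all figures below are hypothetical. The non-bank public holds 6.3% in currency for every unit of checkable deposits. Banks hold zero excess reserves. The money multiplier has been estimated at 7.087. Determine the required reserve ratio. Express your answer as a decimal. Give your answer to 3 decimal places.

0.087

Using m = 7.087. Since m = (1 + c)/(c + rr + e), the denominator satisfies c + rr + e = (1 + c)/m = (1 + 0.063) / 7.087 ≈ 0.149993.
With c = 0.063 and e = 0, the required reserve ratio is 0.149993 − 0.063 − 0 = 0.086993.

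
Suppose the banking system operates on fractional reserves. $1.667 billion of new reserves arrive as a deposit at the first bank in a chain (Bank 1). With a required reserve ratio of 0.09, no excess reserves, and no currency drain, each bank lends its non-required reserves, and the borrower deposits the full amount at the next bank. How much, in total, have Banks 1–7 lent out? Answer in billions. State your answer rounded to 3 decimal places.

$8.145 billion

Bank i lends (1 − rr)^i of the original deposit: Bank 1 lends 1.667·0.9100 ≈ 1.5170, Bank 2 lends 1.667·0.9100² ≈ 1.3804, and so on.
Summing a geometric series: total = 1.667·[0.9100·(1 − 0.9100^7) / (1 − 0.9100)] ≈ 8.1451 billion.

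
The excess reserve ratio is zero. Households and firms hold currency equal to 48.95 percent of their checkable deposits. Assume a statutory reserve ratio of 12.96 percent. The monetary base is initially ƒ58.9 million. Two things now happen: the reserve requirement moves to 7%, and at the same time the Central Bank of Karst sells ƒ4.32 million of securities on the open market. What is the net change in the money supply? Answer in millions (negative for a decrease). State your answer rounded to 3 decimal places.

Before: m₁ = (1 + 0.4895) / (0.1296 + 0.4895) ≈ 2.405912, MB₁ = 58.9, so M₁ = 2.405912 × 58.9 ≈ 141.7082 million.
After: m₂ = (1 + 0.4895) / (0.07 + 0.4895) ≈ 2.662198, MB₂ = 58.9 − 4.32 = 54.58, so M₂ = 2.662198 × 54.58 ≈ 145.3028 million.
ΔM = M₂ − M₁ = 145.3028 − 141.7082 = 3.5946 million.

ƒ3.595 million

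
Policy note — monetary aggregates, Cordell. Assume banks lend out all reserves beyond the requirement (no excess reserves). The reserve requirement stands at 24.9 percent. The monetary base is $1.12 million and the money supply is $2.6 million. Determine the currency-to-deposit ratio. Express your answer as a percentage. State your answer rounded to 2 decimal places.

Using m = M/MB = 2.6/1.12 ≈ 2.321429. From m = (1 + c)/(c + rr + e), rearranging gives 1 + c = m·(c + rr + e), so c·(1 − m) = m·(rr + e) − 1.
Hence c = [m·(rr + e) − 1]/(1 − m) = [2.321429 × (0.249 + 0) − 1] / (1 − 2.321429) ≈ 0.319324.

31.93%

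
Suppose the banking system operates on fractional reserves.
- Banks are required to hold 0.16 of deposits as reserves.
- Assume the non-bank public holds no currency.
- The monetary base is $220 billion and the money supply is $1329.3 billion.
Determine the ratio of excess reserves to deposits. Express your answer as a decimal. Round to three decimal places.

Using m = M/MB = 1329.3/220 ≈ 6.042273. Since m = (1 + c)/(c + rr + e), the denominator satisfies c + rr + e = (1 + c)/m = (1 + 0) / 6.042273 ≈ 0.165501.
With c = 0 and rr = 0.16, the ratio of excess reserves to deposits is 0.165501 − 0 − 0.16 = 0.005501.

0.006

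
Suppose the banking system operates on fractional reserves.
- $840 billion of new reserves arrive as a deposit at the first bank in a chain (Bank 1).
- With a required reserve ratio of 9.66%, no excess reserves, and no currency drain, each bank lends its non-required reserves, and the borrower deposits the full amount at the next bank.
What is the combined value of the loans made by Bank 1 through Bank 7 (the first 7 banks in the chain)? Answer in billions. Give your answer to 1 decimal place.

Bank i lends (1 − rr)^i of the original deposit: Bank 1 lends 840·0.9034 = 758.8560, Bank 2 lends 840·0.9034² ≈ 685.5505, and so on.
Summing a geometric series: total = 840·[0.9034·(1 − 0.9034^7) / (1 − 0.9034)] ≈ 3997.8243 billion.

$3997.8 billion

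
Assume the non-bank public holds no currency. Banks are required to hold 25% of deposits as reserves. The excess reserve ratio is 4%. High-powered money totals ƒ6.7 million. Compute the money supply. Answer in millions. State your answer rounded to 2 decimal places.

ƒ23.10 million

The money multiplier is m = 1 / (rr + e) = 1 / (0.25 + 0.04) ≈ 3.4483.
So M = m × MB = 3.4483 × 6.7 ≈ 23.1036 million.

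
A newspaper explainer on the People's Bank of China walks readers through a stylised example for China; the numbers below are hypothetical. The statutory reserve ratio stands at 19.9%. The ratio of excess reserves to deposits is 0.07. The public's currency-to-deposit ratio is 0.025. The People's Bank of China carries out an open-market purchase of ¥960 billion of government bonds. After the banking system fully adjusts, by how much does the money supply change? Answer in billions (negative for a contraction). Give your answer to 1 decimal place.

The money multiplier is m = (1 + c) / (rr + e + c) = (1 + 0.025) / (0.199 + 0.07 + 0.025) ≈ 3.48639.
The purchase adds 960 billion of base, so ΔM = m × ΔMB = 3.48639 × (+960) = 3346.9344 billion.

¥3346.9 billion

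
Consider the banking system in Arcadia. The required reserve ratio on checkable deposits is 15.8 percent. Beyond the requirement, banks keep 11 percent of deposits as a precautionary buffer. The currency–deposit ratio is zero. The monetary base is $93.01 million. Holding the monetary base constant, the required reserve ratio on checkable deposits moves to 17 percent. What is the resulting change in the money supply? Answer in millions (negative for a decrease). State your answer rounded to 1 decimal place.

-14.9 million

Initially m₁ = 1 / (0.158 + 0.11) ≈ 3.7313, so M₁ = 3.7313 × 93.01 ≈ 347.0482 million.
After the change m₂ = 1 / (0.17 + 0.11) ≈ 3.5714, so M₂ = 3.5714 × 93.01 ≈ 332.1759 million.
ΔM = M₂ − M₁ = 332.1759 − 347.0482 = -14.8723 million.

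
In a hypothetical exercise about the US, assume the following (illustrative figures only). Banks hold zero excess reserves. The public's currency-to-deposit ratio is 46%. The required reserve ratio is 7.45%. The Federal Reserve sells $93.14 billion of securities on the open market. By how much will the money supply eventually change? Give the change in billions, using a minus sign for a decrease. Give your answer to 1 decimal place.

The money multiplier is m = (1 + c) / (rr + c) = (1 + 0.46) / (0.0745 + 0.46) ≈ 2.7315.
The sale removes 93.14 billion of base, so ΔM = m × ΔMB = 2.7315 × (−93.14) ≈ -254.4119 billion.

-254.4 billion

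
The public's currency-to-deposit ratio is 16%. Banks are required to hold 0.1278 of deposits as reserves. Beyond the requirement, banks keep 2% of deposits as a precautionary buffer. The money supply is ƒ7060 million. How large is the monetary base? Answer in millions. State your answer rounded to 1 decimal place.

ƒ1873.3 million

The money multiplier is m = (1 + c) / (rr + e + c) = (1 + 0.16) / (0.1278 + 0.02 + 0.16) ≈ 3.768681.
MB = M / m = 7060 / 3.768681 ≈ 1873.3345 million.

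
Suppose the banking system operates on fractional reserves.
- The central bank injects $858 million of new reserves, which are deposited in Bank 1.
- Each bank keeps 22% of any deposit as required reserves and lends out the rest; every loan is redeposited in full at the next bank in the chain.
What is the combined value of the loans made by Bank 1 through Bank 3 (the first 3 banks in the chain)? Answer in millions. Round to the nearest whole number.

Bank i lends (1 − rr)^i of the original deposit: Bank 1 lends 858·0.7800 = 669.2400, Bank 2 lends 858·0.7800² = 522.0072, and so on.
Summing a geometric series: total = 858·[0.7800·(1 − 0.7800^3) / (1 − 0.7800)] ≈ 1598.4128 million.

$1598 million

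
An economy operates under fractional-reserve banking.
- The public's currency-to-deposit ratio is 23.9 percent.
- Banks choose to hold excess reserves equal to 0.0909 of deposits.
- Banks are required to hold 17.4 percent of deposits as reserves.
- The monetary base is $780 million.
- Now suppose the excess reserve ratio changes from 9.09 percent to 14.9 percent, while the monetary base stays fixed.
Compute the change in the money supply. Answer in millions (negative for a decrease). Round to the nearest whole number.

Initially m₁ = (1 + 0.239) / (0.174 + 0.0909 + 0.239) ≈ 2.4588, so M₁ = 2.4588 × 780 = 1917.864 million.
After the change m₂ = (1 + 0.239) / (0.174 + 0.149 + 0.239) ≈ 2.2046, so M₂ = 2.2046 × 780 = 1719.588 million.
ΔM = M₂ − M₁ = 1719.588 − 1917.864 = -198.276 million.

-198 million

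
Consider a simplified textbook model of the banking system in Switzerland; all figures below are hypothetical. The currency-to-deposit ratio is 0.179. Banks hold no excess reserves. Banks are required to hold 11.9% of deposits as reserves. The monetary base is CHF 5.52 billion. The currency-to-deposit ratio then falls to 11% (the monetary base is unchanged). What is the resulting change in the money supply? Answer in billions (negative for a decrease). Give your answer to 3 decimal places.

CHF 4.917 billion

Initially m₁ = (1 + 0.179) / (0.119 + 0.179) ≈ 3.95638, so M₁ = 3.95638 × 5.52 ≈ 21.8392 billion.
After the change m₂ = (1 + 0.11) / (0.119 + 0.11) ≈ 4.84716, so M₂ = 4.84716 × 5.52 ≈ 26.7563 billion.
ΔM = M₂ − M₁ = 26.7563 − 21.8392 = 4.9171 billion.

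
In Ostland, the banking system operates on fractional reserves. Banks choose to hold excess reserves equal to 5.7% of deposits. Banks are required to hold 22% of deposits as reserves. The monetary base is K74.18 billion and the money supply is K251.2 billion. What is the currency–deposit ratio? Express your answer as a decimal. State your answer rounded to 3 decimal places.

0.026

Using m = M/MB = 251.2/74.18 ≈ 3.386358. From m = (1 + c)/(c + rr + e), rearranging gives 1 + c = m·(c + rr + e), so c·(1 − m) = m·(rr + e) − 1.
Hence c = [m·(rr + e) − 1]/(1 − m) = [3.386358 × (0.22 + 0.057) − 1] / (1 − 3.386358) ≈ 0.025972.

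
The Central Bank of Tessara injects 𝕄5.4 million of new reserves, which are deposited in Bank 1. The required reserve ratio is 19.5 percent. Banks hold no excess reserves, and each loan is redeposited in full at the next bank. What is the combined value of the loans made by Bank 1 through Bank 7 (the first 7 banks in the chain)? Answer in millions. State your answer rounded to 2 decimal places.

𝕄17.41 million

Bank i lends (1 − rr)^i of the original deposit: Bank 1 lends 5.4·0.8050 = 4.3470, Bank 2 lends 5.4·0.8050² ≈ 3.4993, and so on.
Summing a geometric series: total = 5.4·[0.8050·(1 − 0.8050^7) / (1 − 0.8050)] ≈ 17.4089 million.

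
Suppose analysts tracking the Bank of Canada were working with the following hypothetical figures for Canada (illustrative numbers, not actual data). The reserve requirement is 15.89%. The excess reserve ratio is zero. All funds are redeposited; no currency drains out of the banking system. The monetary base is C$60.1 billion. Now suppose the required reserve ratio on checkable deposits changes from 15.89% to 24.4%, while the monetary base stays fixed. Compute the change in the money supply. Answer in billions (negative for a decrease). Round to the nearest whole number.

-132 billion

Initially m₁ = 1 / (0.1589) ≈ 6.2933, so M₁ = 6.2933 × 60.1 ≈ 378.2273 billion.
After the change m₂ = 1 / (0.244) ≈ 4.0984, so M₂ = 4.0984 × 60.1 ≈ 246.3138 billion.
ΔM = M₂ − M₁ = 246.3138 − 378.2273 = -131.9135 billion.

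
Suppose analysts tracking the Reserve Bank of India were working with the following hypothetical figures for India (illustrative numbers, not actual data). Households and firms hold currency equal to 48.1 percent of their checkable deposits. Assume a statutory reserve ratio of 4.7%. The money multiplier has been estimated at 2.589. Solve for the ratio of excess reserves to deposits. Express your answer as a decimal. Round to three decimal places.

Using m = 2.589. Since m = (1 + c)/(c + rr + e), the denominator satisfies c + rr + e = (1 + c)/m = (1 + 0.481) / 2.589 ≈ 0.572036.
With c = 0.481 and rr = 0.047, the ratio of excess reserves to deposits is 0.572036 − 0.481 − 0.047 = 0.044036.

0.044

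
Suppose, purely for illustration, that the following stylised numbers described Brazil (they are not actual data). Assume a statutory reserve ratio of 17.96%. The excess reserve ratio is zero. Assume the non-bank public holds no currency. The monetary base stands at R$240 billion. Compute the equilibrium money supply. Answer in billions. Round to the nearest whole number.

With no currency drain or excess reserves, the money multiplier is m = 1/rr = 1/0.1796 ≈ 5.5679.
Money supply M = m × MB = 5.5679 × 240 = 1336.296 billion.

R$1336 billion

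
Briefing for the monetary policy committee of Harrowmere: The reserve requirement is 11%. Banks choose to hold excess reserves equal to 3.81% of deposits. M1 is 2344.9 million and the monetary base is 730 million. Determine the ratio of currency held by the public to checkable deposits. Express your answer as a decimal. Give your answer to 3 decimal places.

0.237

Using m = M/MB = 2344.9/730 ≈ 3.212192. From m = (1 + c)/(c + rr + e), rearranging gives 1 + c = m·(c + rr + e), so c·(1 − m) = m·(rr + e) − 1.
Hence c = [m·(rr + e) − 1]/(1 − m) = [3.212192 × (0.11 + 0.0381) − 1] / (1 − 3.212192) ≈ 0.236993.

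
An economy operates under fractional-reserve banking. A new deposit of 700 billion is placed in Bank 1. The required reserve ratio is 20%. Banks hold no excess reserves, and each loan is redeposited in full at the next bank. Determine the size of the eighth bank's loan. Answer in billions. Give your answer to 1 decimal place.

117.4 billion

Each bank lends a fraction (1 − rr) = 0.8000 of the deposit it receives, so Bank 8 receives 700·0.8000^7 and lends 700·0.8000^8 ≈ 117.4405 billion.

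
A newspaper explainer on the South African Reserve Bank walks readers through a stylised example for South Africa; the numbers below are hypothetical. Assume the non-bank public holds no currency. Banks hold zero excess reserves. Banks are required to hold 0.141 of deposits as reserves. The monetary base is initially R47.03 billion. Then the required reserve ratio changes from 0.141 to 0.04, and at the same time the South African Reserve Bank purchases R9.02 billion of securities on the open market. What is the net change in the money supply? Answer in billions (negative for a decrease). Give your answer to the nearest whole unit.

R1068 billion

Before: m₁ = 1 / (0.141) ≈ 7.0922, MB₁ = 47.03, so M₁ = 7.0922 × 47.03 ≈ 333.5462 billion.
After: m₂ = 1 / (0.04) = 25, MB₂ = 47.03 + 9.02 = 56.05, so M₂ = 25 × 56.05 = 1401.25 billion.
ΔM = M₂ − M₁ = 1401.25 − 333.5462 = 1067.7038 billion.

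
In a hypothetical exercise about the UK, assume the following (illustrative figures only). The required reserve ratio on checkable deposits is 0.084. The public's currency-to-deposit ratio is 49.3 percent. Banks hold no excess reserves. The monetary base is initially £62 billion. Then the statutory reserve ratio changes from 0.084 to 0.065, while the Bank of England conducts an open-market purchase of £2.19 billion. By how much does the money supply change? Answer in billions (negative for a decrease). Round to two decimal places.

£11.32 billion

Before: m₁ = (1 + 0.493) / (0.084 + 0.493) ≈ 2.58752, MB₁ = 62, so M₁ = 2.58752 × 62 ≈ 160.4262 billion.
After: m₂ = (1 + 0.493) / (0.065 + 0.493) ≈ 2.67563, MB₂ = 62 + 2.19 = 64.19, so M₂ = 2.67563 × 64.19 ≈ 171.7487 billion.
ΔM = M₂ − M₁ = 171.7487 − 160.4262 = 11.3225 billion.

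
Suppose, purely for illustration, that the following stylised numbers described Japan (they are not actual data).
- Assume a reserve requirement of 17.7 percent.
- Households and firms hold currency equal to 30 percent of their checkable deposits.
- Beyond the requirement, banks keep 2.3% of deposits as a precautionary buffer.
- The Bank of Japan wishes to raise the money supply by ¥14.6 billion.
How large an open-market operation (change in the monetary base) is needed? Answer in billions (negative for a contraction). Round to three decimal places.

The money multiplier is m = (1 + c) / (rr + e + c) = (1 + 0.3) / (0.177 + 0.023 + 0.3) = 2.6.
ΔMB = ΔM / m = (+14.6) / 2.6 ≈ 5.6154 billion.

¥5.615 billion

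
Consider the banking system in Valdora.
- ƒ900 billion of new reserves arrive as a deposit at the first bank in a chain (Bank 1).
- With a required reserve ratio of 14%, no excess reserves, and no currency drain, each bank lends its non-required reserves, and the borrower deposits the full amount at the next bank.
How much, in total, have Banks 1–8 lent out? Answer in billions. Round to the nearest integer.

ƒ3874 billion

Bank i lends (1 − rr)^i of the original deposit: Bank 1 lends 900·0.8600 = 774.0000, Bank 2 lends 900·0.8600² = 665.6400, and so on.
Summing a geometric series: total = 900·[0.8600·(1 − 0.8600^8) / (1 − 0.8600)] ≈ 3874.3237 billion.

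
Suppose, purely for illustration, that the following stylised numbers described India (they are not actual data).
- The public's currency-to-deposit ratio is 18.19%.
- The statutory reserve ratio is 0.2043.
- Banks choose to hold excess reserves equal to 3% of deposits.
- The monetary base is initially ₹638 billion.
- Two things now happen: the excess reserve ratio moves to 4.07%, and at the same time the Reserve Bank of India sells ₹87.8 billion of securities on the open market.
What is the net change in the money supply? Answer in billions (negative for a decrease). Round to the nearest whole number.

-288 billion

Before: m₁ = (1 + 0.1819) / (0.2043 + 0.03 + 0.1819) ≈ 2.8397, MB₁ = 638, so M₁ = 2.8397 × 638 = 1811.7286 billion.
After: m₂ = (1 + 0.1819) / (0.2043 + 0.0407 + 0.1819) ≈ 2.7686, MB₂ = 638 − 87.8 = 550.2, so M₂ = 2.7686 × 550.2 ≈ 1523.2837 billion.
ΔM = M₂ − M₁ = 1523.2837 − 1811.7286 = -288.4449 billion.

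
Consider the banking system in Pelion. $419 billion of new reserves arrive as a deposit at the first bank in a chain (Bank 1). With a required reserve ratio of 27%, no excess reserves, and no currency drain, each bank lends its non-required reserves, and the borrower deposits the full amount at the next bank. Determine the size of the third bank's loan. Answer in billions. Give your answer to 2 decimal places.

Each bank lends a fraction (1 − rr) = 0.7300 of the deposit it receives, so Bank 3 receives 419·0.7300^2 and lends 419·0.7300^3 ≈ 162.9981 billion.

$163.00 billion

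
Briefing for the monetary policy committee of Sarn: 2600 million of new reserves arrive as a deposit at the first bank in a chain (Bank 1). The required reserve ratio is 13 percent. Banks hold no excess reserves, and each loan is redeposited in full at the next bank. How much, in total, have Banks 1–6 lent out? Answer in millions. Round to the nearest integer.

9855 million

Bank i lends (1 − rr)^i of the original deposit: Bank 1 lends 2600·0.8700 = 2262.0000, Bank 2 lends 2600·0.8700² = 1967.9400, and so on.
Summing a geometric series: total = 2600·[0.8700·(1 − 0.8700^6) / (1 − 0.8700)] ≈ 9854.9041 million.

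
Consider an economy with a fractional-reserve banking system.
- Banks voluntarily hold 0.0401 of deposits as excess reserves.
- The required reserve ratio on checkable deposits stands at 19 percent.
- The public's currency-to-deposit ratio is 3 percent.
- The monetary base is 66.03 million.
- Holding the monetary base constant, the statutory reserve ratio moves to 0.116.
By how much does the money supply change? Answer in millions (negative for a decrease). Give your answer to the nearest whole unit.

104 million

Initially m₁ = (1 + 0.03) / (0.19 + 0.0401 + 0.03) ≈ 3.96, so M₁ = 3.96 × 66.03 = 261.4788 million.
After the change m₂ = (1 + 0.03) / (0.116 + 0.0401 + 0.03) ≈ 5.5347, so M₂ = 5.5347 × 66.03 ≈ 365.4562 million.
ΔM = M₂ − M₁ = 365.4562 − 261.4788 = 103.9774 million.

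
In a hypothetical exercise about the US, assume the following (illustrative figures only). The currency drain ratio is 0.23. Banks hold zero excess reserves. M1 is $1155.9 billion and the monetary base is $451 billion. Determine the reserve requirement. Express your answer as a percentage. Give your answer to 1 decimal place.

25.0%

Using m = M/MB = 1155.9/451 ≈ 2.562971. Since m = (1 + c)/(c + rr + e), the denominator satisfies c + rr + e = (1 + c)/m = (1 + 0.23) / 2.562971 ≈ 0.479912.
With c = 0.23 and e = 0, the reserve requirement is 0.479912 − 0.23 − 0 = 0.249912.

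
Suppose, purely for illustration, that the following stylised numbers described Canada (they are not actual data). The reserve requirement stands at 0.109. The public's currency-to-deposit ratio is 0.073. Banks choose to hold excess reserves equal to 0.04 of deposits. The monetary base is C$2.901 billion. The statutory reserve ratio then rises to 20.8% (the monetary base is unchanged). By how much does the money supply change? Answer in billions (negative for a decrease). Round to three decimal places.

Initially m₁ = (1 + 0.073) / (0.109 + 0.04 + 0.073) ≈ 4.83333, so M₁ = 4.83333 × 2.901 ≈ 14.0215 billion.
After the change m₂ = (1 + 0.073) / (0.208 + 0.04 + 0.073) ≈ 3.34268, so M₂ = 3.34268 × 2.901 ≈ 9.6971 billion.
ΔM = M₂ − M₁ = 9.6971 − 14.0215 = -4.3244 billion.

-4.324 billion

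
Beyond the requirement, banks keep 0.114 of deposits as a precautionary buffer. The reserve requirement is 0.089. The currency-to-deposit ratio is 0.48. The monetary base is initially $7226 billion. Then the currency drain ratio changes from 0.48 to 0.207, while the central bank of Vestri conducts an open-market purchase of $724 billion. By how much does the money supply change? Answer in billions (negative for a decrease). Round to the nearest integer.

Before: m₁ = (1 + 0.48) / (0.089 + 0.114 + 0.48) ≈ 2.16691, MB₁ = 7226, so M₁ = 2.16691 × 7226 ≈ 15658.0917 billion.
After: m₂ = (1 + 0.207) / (0.089 + 0.114 + 0.207) ≈ 2.94390, MB₂ = 7226 + 724 = 7950, so M₂ = 2.94390 × 7950 = 23404.005 billion.
ΔM = M₂ − M₁ = 23404.005 − 15658.0917 = 7745.9133 billion.

$7746 billion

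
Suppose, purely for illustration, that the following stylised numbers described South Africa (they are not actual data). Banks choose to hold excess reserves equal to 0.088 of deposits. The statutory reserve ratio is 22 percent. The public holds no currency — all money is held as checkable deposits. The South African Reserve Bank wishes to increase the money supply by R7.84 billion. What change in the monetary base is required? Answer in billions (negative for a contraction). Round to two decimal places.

R2.41 billion

The money multiplier is m = 1 / (rr + e) = 1 / (0.22 + 0.088) ≈ 3.2468.
ΔMB = ΔM / m = (+7.84) / 3.2468 ≈ 2.4147 billion.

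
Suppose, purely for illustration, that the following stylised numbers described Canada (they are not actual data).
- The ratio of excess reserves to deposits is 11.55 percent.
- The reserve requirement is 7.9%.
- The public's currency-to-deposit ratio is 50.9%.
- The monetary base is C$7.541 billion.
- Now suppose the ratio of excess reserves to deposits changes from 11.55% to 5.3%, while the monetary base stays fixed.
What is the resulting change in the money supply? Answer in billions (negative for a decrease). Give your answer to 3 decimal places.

C$1.577 billion

Initially m₁ = (1 + 0.509) / (0.079 + 0.1155 + 0.509) ≈ 2.14499, so M₁ = 2.14499 × 7.541 ≈ 16.1754 billion.
After the change m₂ = (1 + 0.509) / (0.079 + 0.053 + 0.509) ≈ 2.35413, so M₂ = 2.35413 × 7.541 ≈ 17.7525 billion.
ΔM = M₂ − M₁ = 17.7525 − 16.1754 = 1.5771 billion.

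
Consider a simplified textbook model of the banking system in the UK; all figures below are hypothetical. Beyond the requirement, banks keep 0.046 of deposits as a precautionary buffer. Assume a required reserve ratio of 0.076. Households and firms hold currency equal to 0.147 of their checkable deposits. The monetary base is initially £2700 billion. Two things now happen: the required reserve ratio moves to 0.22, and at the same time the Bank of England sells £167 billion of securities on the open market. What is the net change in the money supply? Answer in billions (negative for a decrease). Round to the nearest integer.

Before: m₁ = (1 + 0.147) / (0.076 + 0.046 + 0.147) ≈ 4.26394, MB₁ = 2700, so M₁ = 4.26394 × 2700 = 11512.638 billion.
After: m₂ = (1 + 0.147) / (0.22 + 0.046 + 0.147) ≈ 2.77724, MB₂ = 2700 − 167 = 2533, so M₂ = 2.77724 × 2533 ≈ 7034.7489 billion.
ΔM = M₂ − M₁ = 7034.7489 − 11512.638 = -4477.8891 billion.

-4478 billion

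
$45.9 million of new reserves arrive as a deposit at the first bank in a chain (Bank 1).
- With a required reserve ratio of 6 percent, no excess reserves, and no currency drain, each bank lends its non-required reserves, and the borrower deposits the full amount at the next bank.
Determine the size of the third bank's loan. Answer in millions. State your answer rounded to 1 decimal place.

$38.1 million

Each bank lends a fraction (1 − rr) = 0.9400 of the deposit it receives, so Bank 3 receives 45.9·0.9400^2 and lends 45.9·0.9400^3 ≈ 38.1238 million.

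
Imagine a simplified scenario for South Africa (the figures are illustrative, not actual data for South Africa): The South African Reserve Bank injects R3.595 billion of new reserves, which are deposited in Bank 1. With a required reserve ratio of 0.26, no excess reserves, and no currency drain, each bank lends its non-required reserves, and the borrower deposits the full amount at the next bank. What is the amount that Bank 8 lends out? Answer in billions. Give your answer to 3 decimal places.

Each bank lends a fraction (1 − rr) = 0.7400 of the deposit it receives, so Bank 8 receives 3.595·0.7400^7 and lends 3.595·0.7400^8 ≈ 0.3233 billion.

R0.323 billion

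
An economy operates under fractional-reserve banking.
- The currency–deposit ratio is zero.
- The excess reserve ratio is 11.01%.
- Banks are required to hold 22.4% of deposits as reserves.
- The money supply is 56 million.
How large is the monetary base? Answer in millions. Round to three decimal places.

The money multiplier is m = 1 / (rr + e) = 1 / (0.224 + 0.1101) ≈ 2.993116.
MB = M / m = 56 / 2.993116 ≈ 18.7096 million.

18.710 million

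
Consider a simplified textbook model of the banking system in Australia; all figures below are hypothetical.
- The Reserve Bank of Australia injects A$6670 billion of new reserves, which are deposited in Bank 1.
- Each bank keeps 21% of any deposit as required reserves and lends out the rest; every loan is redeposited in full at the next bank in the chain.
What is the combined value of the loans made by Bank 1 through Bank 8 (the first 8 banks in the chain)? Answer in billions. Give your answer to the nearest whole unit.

Bank i lends (1 − rr)^i of the original deposit: Bank 1 lends 6670·0.7900 = 5269.3000, Bank 2 lends 6670·0.7900² = 4162.7470, and so on.
Summing a geometric series: total = 6670·[0.7900·(1 − 0.7900^8) / (1 − 0.7900)] ≈ 21285.1898 billion.

A$21285 billion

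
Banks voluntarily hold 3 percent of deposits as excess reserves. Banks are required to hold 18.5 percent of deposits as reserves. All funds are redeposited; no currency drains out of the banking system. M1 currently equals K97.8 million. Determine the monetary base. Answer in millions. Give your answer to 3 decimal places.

K21.027 million

The money multiplier is m = 1 / (rr + e) = 1 / (0.185 + 0.03) ≈ 4.651163.
MB = M / m = 97.8 / 4.651163 ≈ 21.027 million.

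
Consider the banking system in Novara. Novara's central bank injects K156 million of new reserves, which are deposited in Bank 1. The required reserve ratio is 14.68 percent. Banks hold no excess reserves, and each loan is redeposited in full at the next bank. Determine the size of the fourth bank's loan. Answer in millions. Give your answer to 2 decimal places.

K82.67 million

Each bank lends a fraction (1 − rr) = 0.8532 of the deposit it receives, so Bank 4 receives 156·0.8532^3 and lends 156·0.8532^4 ≈ 82.6662 million.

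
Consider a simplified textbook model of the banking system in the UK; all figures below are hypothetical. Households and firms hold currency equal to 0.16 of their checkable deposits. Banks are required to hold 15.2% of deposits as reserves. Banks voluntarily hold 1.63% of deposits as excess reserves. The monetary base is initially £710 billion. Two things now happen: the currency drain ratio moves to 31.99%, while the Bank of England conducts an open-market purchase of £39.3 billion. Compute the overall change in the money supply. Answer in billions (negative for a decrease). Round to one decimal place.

-482.9 billion

Before: m₁ = (1 + 0.16) / (0.152 + 0.0163 + 0.16) ≈ 3.53335, MB₁ = 710, so M₁ = 3.53335 × 710 = 2508.6785 billion.
After: m₂ = (1 + 0.3199) / (0.152 + 0.0163 + 0.3199) ≈ 2.70361, MB₂ = 710 + 39.3 = 749.3, so M₂ = 2.70361 × 749.3 ≈ 2025.815 billion.
ΔM = M₂ − M₁ = 2025.815 − 2508.6785 = -482.8635 billion.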